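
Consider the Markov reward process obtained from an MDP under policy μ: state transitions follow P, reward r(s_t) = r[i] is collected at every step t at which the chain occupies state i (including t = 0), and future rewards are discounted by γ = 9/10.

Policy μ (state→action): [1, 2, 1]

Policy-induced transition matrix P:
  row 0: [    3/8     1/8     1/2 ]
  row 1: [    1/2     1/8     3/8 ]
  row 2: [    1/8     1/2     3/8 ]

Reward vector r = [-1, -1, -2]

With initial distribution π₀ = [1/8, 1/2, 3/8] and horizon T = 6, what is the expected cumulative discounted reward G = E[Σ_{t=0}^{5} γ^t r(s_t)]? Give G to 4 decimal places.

G = -6.5675

t=0: π = [0.1250, 0.5000, 0.3750], E[r] = -1.3750, γ^t·E[r] = -1.375000, running G = -1.375000
t=1: π = [0.3438, 0.2656, 0.3906], E[r] = -1.3906, γ^t·E[r] = -1.251563, running G = -2.626563
t=2: π = [0.3105, 0.2715, 0.4180], E[r] = -1.4180, γ^t·E[r] = -1.148555, running G = -3.775117
t=3: π = [0.3044, 0.2817, 0.4138], E[r] = -1.4138, γ^t·E[r] = -1.030674, running G = -4.805791
t=4: π = [0.3068, 0.2802, 0.4131], E[r] = -1.4131, γ^t·E[r] = -0.927106, running G = -5.732896
t=5: π = [0.3068, 0.2799, 0.4133], E[r] = -1.4133, γ^t·E[r] = -0.834566, running G = -6.567463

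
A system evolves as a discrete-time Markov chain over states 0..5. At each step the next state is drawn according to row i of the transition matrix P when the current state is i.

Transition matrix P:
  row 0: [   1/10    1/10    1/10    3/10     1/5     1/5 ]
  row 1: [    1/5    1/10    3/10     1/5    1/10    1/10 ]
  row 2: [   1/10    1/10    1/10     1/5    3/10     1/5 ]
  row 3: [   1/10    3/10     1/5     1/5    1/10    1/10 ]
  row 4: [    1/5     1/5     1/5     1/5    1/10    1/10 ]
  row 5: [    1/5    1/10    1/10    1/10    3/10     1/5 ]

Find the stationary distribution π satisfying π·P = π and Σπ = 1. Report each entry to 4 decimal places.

Balance equations π_j = Σ_i π_i·P[i][j]:
  π_0 = 1/10·π_0 + 1/5·π_1 + 1/10·π_2 + 1/10·π_3 + 1/5·π_4 + 1/5·π_5
  π_1 = 1/10·π_0 + 1/10·π_1 + 1/10·π_2 + 3/10·π_3 + 1/5·π_4 + 1/10·π_5
  π_2 = 1/10·π_0 + 3/10·π_1 + 1/10·π_2 + 1/5·π_3 + 1/5·π_4 + 1/10·π_5
  π_3 = 3/10·π_0 + 1/5·π_1 + 1/5·π_2 + 1/5·π_3 + 1/5·π_4 + 1/10·π_5
  π_4 = 1/5·π_0 + 1/10·π_1 + 3/10·π_2 + 1/10·π_3 + 1/10·π_4 + 3/10·π_5
  normalize: π_0 + π_1 + π_2 + π_3 + π_4 + π_5 = 1
Solving the linear system gives exactly π = [18071/121919, 2749/17417, 20651/121919, 24406/121919, 21699/121919, 17849/121919].

π = [0.1482, 0.1578, 0.1694, 0.2002, 0.1780, 0.1464]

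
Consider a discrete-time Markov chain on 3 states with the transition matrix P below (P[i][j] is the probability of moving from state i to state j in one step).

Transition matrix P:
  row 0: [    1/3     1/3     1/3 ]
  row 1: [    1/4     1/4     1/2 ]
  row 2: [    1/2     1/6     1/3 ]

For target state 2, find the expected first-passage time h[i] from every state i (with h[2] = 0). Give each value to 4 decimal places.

First-step conditioning: h[2] = 0; for i ≠ 2, h[i] = 1 + Σ_k P[i][k]·h[k].
  h[0] = 1 + 1/3·h[0] + 1/3·h[1]
  h[1] = 1 + 1/4·h[0] + 1/4·h[1]
Solving the 2×2 linear system over states ≠ 2 gives exactly h = [13/5, 11/5, 0] (h[2] = 0 is the target).

h = [2.6000, 2.2000, 0.0000]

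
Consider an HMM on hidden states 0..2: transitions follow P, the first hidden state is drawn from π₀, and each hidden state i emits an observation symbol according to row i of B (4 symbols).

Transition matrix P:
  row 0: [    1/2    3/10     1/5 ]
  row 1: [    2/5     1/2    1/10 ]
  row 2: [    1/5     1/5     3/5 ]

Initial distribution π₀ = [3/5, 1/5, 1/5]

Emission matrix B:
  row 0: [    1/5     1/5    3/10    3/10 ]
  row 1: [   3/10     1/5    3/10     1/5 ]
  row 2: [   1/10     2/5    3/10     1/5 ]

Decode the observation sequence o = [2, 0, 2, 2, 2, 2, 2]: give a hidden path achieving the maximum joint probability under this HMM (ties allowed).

t=0: δ = [1.800e-01, 6.000e-02, 6.000e-02]  (obs o_0=2)
t=1: δ = [1.800e-02, 1.620e-02, 3.600e-03]  ψ = [0, 0, 0]  (obs o_1=0)
t=2: δ = [2.700e-03, 2.430e-03, 1.080e-03]  ψ = [0, 1, 0]  (obs o_2=2)
t=3: δ = [4.050e-04, 3.645e-04, 1.944e-04]  ψ = [0, 1, 2]  (obs o_3=2)
t=4: δ = [6.075e-05, 5.468e-05, 3.499e-05]  ψ = [0, 1, 2]  (obs o_4=2)
t=5: δ = [9.112e-06, 8.201e-06, 6.299e-06]  ψ = [0, 1, 2]  (obs o_5=2)
t=6: δ = [1.367e-06, 1.230e-06, 1.134e-06]  ψ = [0, 1, 2]  (obs o_6=2)
backtrack: best end state = 0; path = [0, 0, 0, 0, 0, 0, 0]

path = [0, 0, 0, 0, 0, 0, 0]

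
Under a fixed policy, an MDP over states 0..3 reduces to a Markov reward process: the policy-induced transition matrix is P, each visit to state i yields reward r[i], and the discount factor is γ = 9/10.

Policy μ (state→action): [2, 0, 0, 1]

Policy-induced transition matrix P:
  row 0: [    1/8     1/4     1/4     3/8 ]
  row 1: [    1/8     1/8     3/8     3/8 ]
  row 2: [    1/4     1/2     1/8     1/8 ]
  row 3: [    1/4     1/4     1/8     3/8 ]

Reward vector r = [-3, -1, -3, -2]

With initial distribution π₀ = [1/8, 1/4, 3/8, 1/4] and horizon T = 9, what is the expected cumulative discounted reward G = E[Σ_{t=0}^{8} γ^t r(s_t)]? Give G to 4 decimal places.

G = -13.1794

t=0: π = [0.1250, 0.2500, 0.3750, 0.2500], E[r] = -2.2500, γ^t·E[r] = -2.250000, running G = -2.250000
t=1: π = [0.2031, 0.3125, 0.2031, 0.2813], E[r] = -2.0938, γ^t·E[r] = -1.884375, running G = -4.134375
t=2: π = [0.1855, 0.2617, 0.2285, 0.3242], E[r] = -2.1523, γ^t·E[r] = -1.743398, running G = -5.877773
t=3: π = [0.1941, 0.2744, 0.2136, 0.3179], E[r] = -2.1333, γ^t·E[r] = -1.555176, running G = -7.432950
t=4: π = [0.1914, 0.2691, 0.2179, 0.3216], E[r] = -2.1402, γ^t·E[r] = -1.404184, running G = -8.837133
t=5: π = [0.1924, 0.2708, 0.2162, 0.3205], E[r] = -2.1378, γ^t·E[r] = -1.262355, running G = -10.099489
t=6: π = [0.1921, 0.2702, 0.2168, 0.3209], E[r] = -2.1387, γ^t·E[r] = -1.136569, running G = -11.236058
t=7: π = [0.1922, 0.2704, 0.2166, 0.3208], E[r] = -2.1384, γ^t·E[r] = -1.022771, running G = -12.258829
t=8: π = [0.1922, 0.2703, 0.2166, 0.3209], E[r] = -2.1385, γ^t·E[r] = -0.920538, running G = -13.179367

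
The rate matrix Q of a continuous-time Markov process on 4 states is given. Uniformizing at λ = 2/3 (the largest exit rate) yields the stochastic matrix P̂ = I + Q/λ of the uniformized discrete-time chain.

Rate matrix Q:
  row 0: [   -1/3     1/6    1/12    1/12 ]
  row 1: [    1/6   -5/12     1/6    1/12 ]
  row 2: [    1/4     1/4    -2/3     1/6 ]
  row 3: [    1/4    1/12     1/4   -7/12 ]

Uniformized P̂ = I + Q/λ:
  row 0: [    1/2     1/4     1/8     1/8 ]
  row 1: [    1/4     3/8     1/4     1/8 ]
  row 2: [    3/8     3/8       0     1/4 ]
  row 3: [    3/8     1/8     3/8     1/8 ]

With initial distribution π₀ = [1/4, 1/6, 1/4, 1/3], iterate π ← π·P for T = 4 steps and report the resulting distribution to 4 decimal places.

t=0: π = [0.2500, 0.1667, 0.2500, 0.3333]
t=1: π = [0.3854, 0.2604, 0.1979, 0.1563]
t=2: π = [0.3906, 0.2878, 0.1719, 0.1497]
t=3: π = [0.3879, 0.2887, 0.1769, 0.1465]
t=4: π = [0.3874, 0.2899, 0.1756, 0.1471]

π = [0.3874, 0.2899, 0.1756, 0.1471]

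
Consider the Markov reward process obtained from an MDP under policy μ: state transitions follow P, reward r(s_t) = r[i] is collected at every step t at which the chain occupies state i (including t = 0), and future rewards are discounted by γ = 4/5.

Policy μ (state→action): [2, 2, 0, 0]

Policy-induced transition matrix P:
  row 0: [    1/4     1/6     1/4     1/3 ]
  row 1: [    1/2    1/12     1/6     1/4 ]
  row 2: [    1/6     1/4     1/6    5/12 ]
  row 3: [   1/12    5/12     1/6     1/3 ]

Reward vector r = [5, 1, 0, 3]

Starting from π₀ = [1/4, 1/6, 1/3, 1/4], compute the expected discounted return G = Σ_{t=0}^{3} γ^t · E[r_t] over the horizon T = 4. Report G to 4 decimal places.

G = 6.8810

t=0: π = [0.2500, 0.1667, 0.3333, 0.2500], E[r] = 2.1667, γ^t·E[r] = 2.166667, running G = 2.166667
t=1: π = [0.2222, 0.2431, 0.1875, 0.3472], E[r] = 2.3958, γ^t·E[r] = 1.916667, running G = 4.083333
t=2: π = [0.2373, 0.2488, 0.1852, 0.3287], E[r] = 2.4213, γ^t·E[r] = 1.549630, running G = 5.632963
t=3: π = [0.2420, 0.2435, 0.1864, 0.3280], E[r] = 2.4376, γ^t·E[r] = 1.248049, running G = 6.881012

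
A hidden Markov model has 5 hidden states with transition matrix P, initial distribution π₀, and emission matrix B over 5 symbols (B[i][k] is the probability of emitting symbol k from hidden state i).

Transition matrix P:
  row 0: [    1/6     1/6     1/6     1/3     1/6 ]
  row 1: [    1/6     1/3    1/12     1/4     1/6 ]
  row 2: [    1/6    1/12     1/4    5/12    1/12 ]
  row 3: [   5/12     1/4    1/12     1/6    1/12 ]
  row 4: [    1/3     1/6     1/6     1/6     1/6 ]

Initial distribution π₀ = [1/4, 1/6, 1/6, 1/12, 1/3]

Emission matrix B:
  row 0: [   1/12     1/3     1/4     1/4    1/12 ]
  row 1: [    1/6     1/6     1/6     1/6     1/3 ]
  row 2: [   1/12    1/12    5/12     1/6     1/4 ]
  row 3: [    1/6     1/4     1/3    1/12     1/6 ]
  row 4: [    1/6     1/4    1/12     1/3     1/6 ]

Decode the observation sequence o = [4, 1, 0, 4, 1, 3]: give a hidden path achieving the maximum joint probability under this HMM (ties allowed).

path = [4, 0, 3, 1, 3, 0]

t=0: δ = [2.083e-02, 5.556e-02, 4.167e-02, 1.389e-02, 5.556e-02]  (obs o_0=4)
t=1: δ = [6.173e-03, 3.086e-03, 8.681e-04, 4.340e-03, 2.315e-03]  ψ = [4, 1, 2, 2, 1]  (obs o_1=1)
t=2: δ = [1.507e-04, 1.808e-04, 8.573e-05, 3.429e-04, 1.715e-04]  ψ = [3, 3, 0, 0, 0]  (obs o_2=0)
t=3: δ = [1.191e-05, 2.858e-05, 7.144e-06, 9.526e-06, 5.023e-06]  ψ = [3, 3, 3, 3, 1]  (obs o_3=4)
t=4: δ = [1.588e-06, 1.588e-06, 1.985e-07, 1.786e-06, 1.191e-06]  ψ = [1, 1, 1, 1, 1]  (obs o_4=1)
t=5: δ = [1.861e-07, 8.820e-08, 4.410e-08, 4.410e-08, 8.820e-08]  ψ = [3, 1, 0, 0, 0]  (obs o_5=3)
backtrack: best end state = 0; path = [4, 0, 3, 1, 3, 0]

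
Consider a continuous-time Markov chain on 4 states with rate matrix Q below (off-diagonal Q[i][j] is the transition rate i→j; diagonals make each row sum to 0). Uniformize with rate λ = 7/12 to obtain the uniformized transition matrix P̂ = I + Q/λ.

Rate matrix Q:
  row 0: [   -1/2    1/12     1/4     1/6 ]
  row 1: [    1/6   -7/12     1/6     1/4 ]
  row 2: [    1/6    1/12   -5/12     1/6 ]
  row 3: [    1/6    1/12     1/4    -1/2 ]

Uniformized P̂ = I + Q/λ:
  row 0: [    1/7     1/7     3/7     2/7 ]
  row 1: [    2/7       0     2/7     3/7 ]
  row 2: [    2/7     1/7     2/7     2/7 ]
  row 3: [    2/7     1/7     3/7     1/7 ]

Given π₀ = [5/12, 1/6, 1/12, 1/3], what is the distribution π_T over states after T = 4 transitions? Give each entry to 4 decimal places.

π = [0.2501, 0.1250, 0.3593, 0.2656]

t=0: π = [0.4167, 0.1667, 0.0833, 0.3333]
t=1: π = [0.2262, 0.1190, 0.3929, 0.2619]
t=2: π = [0.2534, 0.1259, 0.3554, 0.2653]
t=3: π = [0.2495, 0.1249, 0.3598, 0.2658]
t=4: π = [0.2501, 0.1250, 0.3593, 0.2656]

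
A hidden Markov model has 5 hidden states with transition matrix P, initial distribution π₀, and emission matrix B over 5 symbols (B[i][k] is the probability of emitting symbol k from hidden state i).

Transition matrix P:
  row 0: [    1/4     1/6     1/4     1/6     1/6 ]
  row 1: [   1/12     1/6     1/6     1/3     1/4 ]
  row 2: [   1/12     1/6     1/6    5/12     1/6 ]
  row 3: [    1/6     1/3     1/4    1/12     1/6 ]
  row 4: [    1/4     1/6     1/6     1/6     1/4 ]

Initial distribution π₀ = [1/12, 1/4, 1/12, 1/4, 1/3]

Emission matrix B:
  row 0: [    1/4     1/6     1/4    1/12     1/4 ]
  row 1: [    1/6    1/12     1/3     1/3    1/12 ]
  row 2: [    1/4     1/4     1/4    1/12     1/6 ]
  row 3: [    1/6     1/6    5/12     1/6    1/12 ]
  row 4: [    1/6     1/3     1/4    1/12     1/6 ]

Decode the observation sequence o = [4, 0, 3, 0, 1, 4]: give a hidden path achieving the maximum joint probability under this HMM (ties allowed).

path = [4, 2, 3, 1, 4, 0]

t=0: δ = [2.083e-02, 2.083e-02, 1.389e-02, 2.083e-02, 5.556e-02]  (obs o_0=4)
t=1: δ = [3.472e-03, 1.543e-03, 2.315e-03, 1.543e-03, 2.315e-03]  ψ = [4, 4, 4, 4, 4]  (obs o_1=0)
t=2: δ = [7.234e-05, 1.929e-04, 7.234e-05, 1.608e-04, 4.823e-05]  ψ = [0, 0, 0, 2, 0]  (obs o_2=3)
t=3: δ = [6.698e-06, 8.931e-06, 1.005e-05, 1.072e-05, 8.038e-06]  ψ = [3, 3, 3, 1, 1]  (obs o_3=0)
t=4: δ = [3.349e-07, 2.977e-07, 6.698e-07, 6.977e-07, 7.442e-07]  ψ = [4, 3, 3, 2, 1]  (obs o_4=1)
t=5: δ = [4.651e-08, 1.938e-08, 2.907e-08, 2.326e-08, 3.101e-08]  ψ = [4, 3, 3, 2, 4]  (obs o_5=4)
backtrack: best end state = 0; path = [4, 2, 3, 1, 4, 0]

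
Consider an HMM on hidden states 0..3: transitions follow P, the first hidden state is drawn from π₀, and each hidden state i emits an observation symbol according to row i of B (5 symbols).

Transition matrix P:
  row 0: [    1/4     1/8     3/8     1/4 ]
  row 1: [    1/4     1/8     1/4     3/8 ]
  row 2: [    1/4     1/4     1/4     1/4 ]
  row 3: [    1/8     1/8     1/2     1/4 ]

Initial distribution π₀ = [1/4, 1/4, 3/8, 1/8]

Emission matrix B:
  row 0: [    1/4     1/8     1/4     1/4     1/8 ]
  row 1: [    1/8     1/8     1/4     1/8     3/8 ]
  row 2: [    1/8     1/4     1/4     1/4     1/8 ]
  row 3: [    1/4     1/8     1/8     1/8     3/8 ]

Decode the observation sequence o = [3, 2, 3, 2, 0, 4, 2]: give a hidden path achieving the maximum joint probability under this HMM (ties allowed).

t=0: δ = [6.250e-02, 3.125e-02, 9.375e-02, 1.562e-02]  (obs o_0=3)
t=1: δ = [5.859e-03, 5.859e-03, 5.859e-03, 2.930e-03]  ψ = [2, 2, 0, 2]  (obs o_1=2)
t=2: δ = [3.662e-04, 1.831e-04, 5.493e-04, 2.747e-04]  ψ = [0, 2, 0, 1]  (obs o_2=3)
t=3: δ = [3.433e-05, 3.433e-05, 3.433e-05, 1.717e-05]  ψ = [2, 2, 0, 2]  (obs o_3=2)
t=4: δ = [2.146e-06, 1.073e-06, 1.609e-06, 3.219e-06]  ψ = [0, 2, 0, 1]  (obs o_4=0)
t=5: δ = [6.706e-08, 1.509e-07, 2.012e-07, 3.017e-07]  ψ = [0, 2, 3, 3]  (obs o_5=4)
t=6: δ = [1.257e-08, 1.257e-08, 3.772e-08, 9.430e-09]  ψ = [2, 2, 3, 3]  (obs o_6=2)
backtrack: best end state = 2; path = [2, 0, 2, 1, 3, 3, 2]

path = [2, 0, 2, 1, 3, 3, 2]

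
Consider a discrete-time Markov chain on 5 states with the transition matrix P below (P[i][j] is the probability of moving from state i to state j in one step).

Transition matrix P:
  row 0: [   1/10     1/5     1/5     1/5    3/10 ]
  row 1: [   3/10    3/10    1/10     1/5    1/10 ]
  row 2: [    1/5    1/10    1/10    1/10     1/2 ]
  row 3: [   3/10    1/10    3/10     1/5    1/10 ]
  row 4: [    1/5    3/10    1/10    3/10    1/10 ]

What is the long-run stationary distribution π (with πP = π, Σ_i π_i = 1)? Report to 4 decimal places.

Balance equations π_j = Σ_i π_i·P[i][j]:
  π_0 = 1/10·π_0 + 3/10·π_1 + 1/5·π_2 + 3/10·π_3 + 1/5·π_4
  π_1 = 1/5·π_0 + 3/10·π_1 + 1/10·π_2 + 1/10·π_3 + 3/10·π_4
  π_2 = 1/5·π_0 + 1/10·π_1 + 1/10·π_2 + 3/10·π_3 + 1/10·π_4
  π_3 = 1/5·π_0 + 1/5·π_1 + 1/10·π_2 + 1/5·π_3 + 3/10·π_4
  normalize: π_0 + π_1 + π_2 + π_3 + π_4 = 1
Solving the linear system gives exactly π = [76/347, 71/347, 113/694, 71/347, 145/694].

π = [0.2190, 0.2046, 0.1628, 0.2046, 0.2089]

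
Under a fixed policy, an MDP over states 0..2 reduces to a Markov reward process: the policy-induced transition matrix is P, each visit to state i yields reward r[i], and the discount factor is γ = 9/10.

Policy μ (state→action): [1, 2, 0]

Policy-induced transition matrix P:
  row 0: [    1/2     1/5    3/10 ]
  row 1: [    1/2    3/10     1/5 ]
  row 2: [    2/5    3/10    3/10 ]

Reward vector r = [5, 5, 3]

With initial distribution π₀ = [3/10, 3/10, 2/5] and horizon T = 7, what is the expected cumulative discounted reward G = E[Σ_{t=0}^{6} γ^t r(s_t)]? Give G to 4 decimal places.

t=0: π = [0.3000, 0.3000, 0.4000], E[r] = 4.2000, γ^t·E[r] = 4.200000, running G = 4.200000
t=1: π = [0.4600, 0.2700, 0.2700], E[r] = 4.4600, γ^t·E[r] = 4.014000, running G = 8.214000
t=2: π = [0.4730, 0.2540, 0.2730], E[r] = 4.4540, γ^t·E[r] = 3.607740, running G = 11.821740
t=3: π = [0.4727, 0.2527, 0.2746], E[r] = 4.4508, γ^t·E[r] = 3.244633, running G = 15.066373
t=4: π = [0.4725, 0.2527, 0.2747], E[r] = 4.4505, γ^t·E[r] = 2.919999, running G = 17.986372
t=5: π = [0.4725, 0.2527, 0.2747], E[r] = 4.4505, γ^t·E[r] = 2.628003, running G = 20.614375
t=6: π = [0.4725, 0.2527, 0.2747], E[r] = 4.4505, γ^t·E[r] = 2.365204, running G = 22.979580

G = 22.9796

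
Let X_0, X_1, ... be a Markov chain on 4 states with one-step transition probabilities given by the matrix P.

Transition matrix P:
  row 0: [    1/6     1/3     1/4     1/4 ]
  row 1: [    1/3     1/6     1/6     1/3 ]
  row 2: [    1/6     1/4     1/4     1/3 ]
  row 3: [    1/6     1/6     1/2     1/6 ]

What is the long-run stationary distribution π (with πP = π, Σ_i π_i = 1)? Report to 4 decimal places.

π = [0.2043, 0.2256, 0.2990, 0.2711]

Balance equations π_j = Σ_i π_i·P[i][j]:
  π_0 = 1/6·π_0 + 1/3·π_1 + 1/6·π_2 + 1/6·π_3
  π_1 = 1/3·π_0 + 1/6·π_1 + 1/4·π_2 + 1/6·π_3
  π_2 = 1/4·π_0 + 1/6·π_1 + 1/4·π_2 + 1/2·π_3
  normalize: π_0 + π_1 + π_2 + π_3 = 1
Solving the linear system gives exactly π = [220/1077, 81/359, 322/1077, 292/1077].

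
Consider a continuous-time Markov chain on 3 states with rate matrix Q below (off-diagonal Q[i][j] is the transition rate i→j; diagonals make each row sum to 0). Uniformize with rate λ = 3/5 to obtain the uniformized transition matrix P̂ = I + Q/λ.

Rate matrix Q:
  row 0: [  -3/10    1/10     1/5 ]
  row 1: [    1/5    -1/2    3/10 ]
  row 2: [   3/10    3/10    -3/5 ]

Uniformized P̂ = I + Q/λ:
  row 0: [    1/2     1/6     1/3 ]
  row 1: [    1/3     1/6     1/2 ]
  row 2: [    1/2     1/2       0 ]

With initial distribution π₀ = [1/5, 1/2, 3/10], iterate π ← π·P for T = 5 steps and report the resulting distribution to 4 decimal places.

π = [0.4562, 0.2601, 0.2837]

t=0: π = [0.2000, 0.5000, 0.3000]
t=1: π = [0.4167, 0.2667, 0.3167]
t=2: π = [0.4556, 0.2722, 0.2722]
t=3: π = [0.4546, 0.2574, 0.2880]
t=4: π = [0.4571, 0.2627, 0.2802]
t=5: π = [0.4562, 0.2601, 0.2837]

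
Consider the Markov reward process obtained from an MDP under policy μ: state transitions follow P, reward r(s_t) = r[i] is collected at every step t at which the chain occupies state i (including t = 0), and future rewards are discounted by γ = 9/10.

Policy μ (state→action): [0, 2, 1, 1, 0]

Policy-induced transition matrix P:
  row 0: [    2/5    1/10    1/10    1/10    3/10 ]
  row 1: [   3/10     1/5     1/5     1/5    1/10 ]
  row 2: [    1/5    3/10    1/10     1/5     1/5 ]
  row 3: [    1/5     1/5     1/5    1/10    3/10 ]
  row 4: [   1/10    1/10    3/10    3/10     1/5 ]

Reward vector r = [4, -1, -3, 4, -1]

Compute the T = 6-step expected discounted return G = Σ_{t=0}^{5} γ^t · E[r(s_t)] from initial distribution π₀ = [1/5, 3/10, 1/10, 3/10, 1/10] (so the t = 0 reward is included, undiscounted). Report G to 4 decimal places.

t=0: π = [0.2000, 0.3000, 0.1000, 0.3000, 0.1000], E[r] = 1.3000, γ^t·E[r] = 1.300000, running G = 1.300000
t=1: π = [0.2600, 0.1800, 0.1800, 0.1600, 0.2200], E[r] = 0.7400, γ^t·E[r] = 0.666000, running G = 1.966000
t=2: π = [0.2480, 0.1700, 0.1780, 0.1800, 0.2240], E[r] = 0.7840, γ^t·E[r] = 0.635040, running G = 2.601040
t=3: π = [0.2442, 0.1706, 0.1798, 0.1796, 0.2258], E[r] = 0.7594, γ^t·E[r] = 0.553603, running G = 3.154643
t=4: π = [0.2433, 0.1710, 0.1802, 0.1802, 0.2253], E[r] = 0.7572, γ^t·E[r] = 0.496825, running G = 3.651468
t=5: π = [0.2432, 0.1712, 0.1802, 0.1802, 0.2253], E[r] = 0.7567, γ^t·E[r] = 0.446816, running G = 4.098283

G = 4.0983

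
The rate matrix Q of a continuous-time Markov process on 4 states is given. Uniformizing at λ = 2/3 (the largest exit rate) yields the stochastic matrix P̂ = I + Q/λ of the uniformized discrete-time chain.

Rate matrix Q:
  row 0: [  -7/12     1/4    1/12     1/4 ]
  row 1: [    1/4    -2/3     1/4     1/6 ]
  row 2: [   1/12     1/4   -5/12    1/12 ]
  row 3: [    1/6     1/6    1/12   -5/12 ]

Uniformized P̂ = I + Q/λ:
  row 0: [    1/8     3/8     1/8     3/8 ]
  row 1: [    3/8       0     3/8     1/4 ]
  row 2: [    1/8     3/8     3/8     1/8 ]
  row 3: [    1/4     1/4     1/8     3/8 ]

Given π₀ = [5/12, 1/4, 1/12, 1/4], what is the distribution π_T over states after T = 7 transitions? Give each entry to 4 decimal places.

π = [0.2220, 0.2471, 0.2490, 0.2819]

t=0: π = [0.4167, 0.2500, 0.0833, 0.2500]
t=1: π = [0.2188, 0.2500, 0.2083, 0.3229]
t=2: π = [0.2279, 0.2409, 0.2396, 0.2917]
t=3: π = [0.2217, 0.2482, 0.2451, 0.2850]
t=4: π = [0.2227, 0.2463, 0.2483, 0.2827]
t=5: π = [0.2219, 0.2473, 0.2487, 0.2821]
t=6: π = [0.2221, 0.2470, 0.2490, 0.2819]
t=7: π = [0.2220, 0.2471, 0.2490, 0.2819]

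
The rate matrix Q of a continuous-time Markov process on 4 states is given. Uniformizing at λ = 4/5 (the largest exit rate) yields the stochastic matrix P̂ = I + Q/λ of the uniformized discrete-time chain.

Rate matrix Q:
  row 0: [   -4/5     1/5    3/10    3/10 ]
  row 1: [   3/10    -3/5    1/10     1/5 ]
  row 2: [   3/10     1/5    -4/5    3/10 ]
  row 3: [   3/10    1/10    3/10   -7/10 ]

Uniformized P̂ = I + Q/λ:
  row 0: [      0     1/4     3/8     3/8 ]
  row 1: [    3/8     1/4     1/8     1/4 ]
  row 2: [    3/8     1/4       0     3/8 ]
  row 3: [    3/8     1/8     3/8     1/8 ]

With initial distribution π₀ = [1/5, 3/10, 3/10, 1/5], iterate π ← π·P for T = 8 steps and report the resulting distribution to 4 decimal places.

π = [0.2727, 0.2152, 0.2336, 0.2785]

t=0: π = [0.2000, 0.3000, 0.3000, 0.2000]
t=1: π = [0.3000, 0.2250, 0.1875, 0.2875]
t=2: π = [0.2625, 0.2141, 0.2484, 0.2750]
t=3: π = [0.2766, 0.2156, 0.2283, 0.2795]
t=4: π = [0.2713, 0.2151, 0.2355, 0.2782]
t=5: π = [0.2733, 0.2152, 0.2329, 0.2786]
t=6: π = [0.2725, 0.2152, 0.2338, 0.2785]
t=7: π = [0.2728, 0.2152, 0.2335, 0.2785]
t=8: π = [0.2727, 0.2152, 0.2336, 0.2785]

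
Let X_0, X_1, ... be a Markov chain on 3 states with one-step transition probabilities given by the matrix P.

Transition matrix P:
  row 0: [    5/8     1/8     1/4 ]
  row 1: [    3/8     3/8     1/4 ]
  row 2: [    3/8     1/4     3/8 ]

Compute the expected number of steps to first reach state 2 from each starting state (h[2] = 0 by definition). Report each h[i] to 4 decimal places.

First-step conditioning: h[2] = 0; for i ≠ 2, h[i] = 1 + Σ_k P[i][k]·h[k].
  h[0] = 1 + 5/8·h[0] + 1/8·h[1]
  h[1] = 1 + 3/8·h[0] + 3/8·h[1]
Solving the 2×2 linear system over states ≠ 2 gives exactly h = [4, 4, 0] (h[2] = 0 is the target).

h = [4.0000, 4.0000, 0.0000]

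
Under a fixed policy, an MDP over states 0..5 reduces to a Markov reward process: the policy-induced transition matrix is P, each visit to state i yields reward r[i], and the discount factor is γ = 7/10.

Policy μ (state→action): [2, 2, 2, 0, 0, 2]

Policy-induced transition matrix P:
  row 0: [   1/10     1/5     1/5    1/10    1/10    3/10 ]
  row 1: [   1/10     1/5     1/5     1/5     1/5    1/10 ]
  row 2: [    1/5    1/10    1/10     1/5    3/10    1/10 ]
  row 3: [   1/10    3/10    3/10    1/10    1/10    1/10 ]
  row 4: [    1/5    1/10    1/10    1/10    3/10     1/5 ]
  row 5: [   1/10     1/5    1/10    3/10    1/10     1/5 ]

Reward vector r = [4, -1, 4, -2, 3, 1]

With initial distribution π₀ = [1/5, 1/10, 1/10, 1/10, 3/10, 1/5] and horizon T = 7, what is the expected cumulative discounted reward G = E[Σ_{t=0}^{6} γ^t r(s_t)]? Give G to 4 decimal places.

G = 4.9083

t=0: π = [0.2000, 0.1000, 0.1000, 0.1000, 0.3000, 0.2000], E[r] = 2.0000, γ^t·E[r] = 2.000000, running G = 2.000000
t=1: π = [0.1400, 0.1700, 0.1500, 0.1600, 0.1900, 0.1900], E[r] = 1.4300, γ^t·E[r] = 1.001000, running G = 3.001000
t=2: π = [0.1340, 0.1820, 0.1630, 0.1700, 0.1850, 0.1660], E[r] = 1.3870, γ^t·E[r] = 0.679630, running G = 3.680630
t=3: π = [0.1348, 0.1822, 0.1656, 0.1677, 0.1878, 0.1619], E[r] = 1.4093, γ^t·E[r] = 0.483390, running G = 4.164020
t=4: π = [0.1353, 0.1814, 0.1652, 0.1672, 0.1889, 0.1619], E[r] = 1.4152, γ^t·E[r] = 0.339790, running G = 4.503809
t=5: π = [0.1354, 0.1813, 0.1651, 0.1671, 0.1890, 0.1622], E[r] = 1.4157, γ^t·E[r] = 0.237945, running G = 4.741754
t=6: π = [0.1354, 0.1813, 0.1651, 0.1671, 0.1889, 0.1622], E[r] = 1.4156, γ^t·E[r] = 0.166539, running G = 4.908293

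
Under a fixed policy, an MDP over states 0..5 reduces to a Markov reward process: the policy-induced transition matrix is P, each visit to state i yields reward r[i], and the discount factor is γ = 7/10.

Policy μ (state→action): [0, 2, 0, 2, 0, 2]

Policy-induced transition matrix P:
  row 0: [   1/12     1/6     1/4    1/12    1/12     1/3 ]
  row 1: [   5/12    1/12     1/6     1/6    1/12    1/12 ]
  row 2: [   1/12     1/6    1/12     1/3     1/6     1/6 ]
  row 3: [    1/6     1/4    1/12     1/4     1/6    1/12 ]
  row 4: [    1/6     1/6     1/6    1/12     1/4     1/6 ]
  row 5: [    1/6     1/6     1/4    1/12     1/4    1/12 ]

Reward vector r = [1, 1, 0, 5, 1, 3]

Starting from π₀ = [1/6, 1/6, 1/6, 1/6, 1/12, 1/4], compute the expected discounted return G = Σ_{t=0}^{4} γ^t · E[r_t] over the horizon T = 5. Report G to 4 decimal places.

G = 5.1981

t=0: π = [0.1667, 0.1667, 0.1667, 0.1667, 0.0833, 0.2500], E[r] = 2.0000, γ^t·E[r] = 2.000000, running G = 2.000000
t=1: π = [0.1806, 0.1667, 0.1736, 0.1667, 0.1667, 0.1458], E[r] = 1.7847, γ^t·E[r] = 1.249306, running G = 3.249306
t=2: π = [0.1788, 0.1667, 0.1655, 0.1684, 0.1638, 0.1568], E[r] = 1.8218, γ^t·E[r] = 0.892662, running G = 4.141968
t=3: π = [0.1796, 0.1668, 0.1668, 0.1667, 0.1646, 0.1555], E[r] = 1.8108, γ^t·E[r] = 0.621109, running G = 4.763076
t=4: π = [0.1795, 0.1667, 0.1668, 0.1667, 0.1645, 0.1559], E[r] = 1.8118, γ^t·E[r] = 0.435008, running G = 5.198084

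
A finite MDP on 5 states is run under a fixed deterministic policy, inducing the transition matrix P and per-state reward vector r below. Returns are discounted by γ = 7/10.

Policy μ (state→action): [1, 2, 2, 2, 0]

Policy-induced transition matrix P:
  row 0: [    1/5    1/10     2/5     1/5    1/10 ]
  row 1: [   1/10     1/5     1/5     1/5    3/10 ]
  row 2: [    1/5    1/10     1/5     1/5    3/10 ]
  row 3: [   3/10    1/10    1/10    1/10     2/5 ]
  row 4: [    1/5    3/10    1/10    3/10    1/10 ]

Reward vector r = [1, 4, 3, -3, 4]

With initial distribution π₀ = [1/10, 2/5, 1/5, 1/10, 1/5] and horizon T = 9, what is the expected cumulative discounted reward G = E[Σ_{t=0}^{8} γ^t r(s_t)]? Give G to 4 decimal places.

t=0: π = [0.1000, 0.4000, 0.2000, 0.1000, 0.2000], E[r] = 2.8000, γ^t·E[r] = 2.800000, running G = 2.800000
t=1: π = [0.1700, 0.1800, 0.1900, 0.2100, 0.2500], E[r] = 1.8300, γ^t·E[r] = 1.281000, running G = 4.081000
t=2: π = [0.2030, 0.1680, 0.1880, 0.2040, 0.2370], E[r] = 1.7750, γ^t·E[r] = 0.869750, running G = 4.950750
t=3: π = [0.2036, 0.1642, 0.1965, 0.2033, 0.2324], E[r] = 1.7696, γ^t·E[r] = 0.606973, running G = 5.557723
t=4: π = [0.2039, 0.1629, 0.1972, 0.2029, 0.2331], E[r] = 1.7708, γ^t·E[r] = 0.425157, running G = 5.982880
t=5: π = [0.2040, 0.1629, 0.1972, 0.2030, 0.2329], E[r] = 1.7697, γ^t·E[r] = 0.297428, running G = 6.280307
t=6: π = [0.2040, 0.1629, 0.1972, 0.2030, 0.2329], E[r] = 1.7699, γ^t·E[r] = 0.208222, running G = 6.488529
t=7: π = [0.2040, 0.1629, 0.1972, 0.2030, 0.2329], E[r] = 1.7698, γ^t·E[r] = 0.145750, running G = 6.634280
t=8: π = [0.2040, 0.1629, 0.1972, 0.2030, 0.2329], E[r] = 1.7698, γ^t·E[r] = 0.102026, running G = 6.736306

G = 6.7363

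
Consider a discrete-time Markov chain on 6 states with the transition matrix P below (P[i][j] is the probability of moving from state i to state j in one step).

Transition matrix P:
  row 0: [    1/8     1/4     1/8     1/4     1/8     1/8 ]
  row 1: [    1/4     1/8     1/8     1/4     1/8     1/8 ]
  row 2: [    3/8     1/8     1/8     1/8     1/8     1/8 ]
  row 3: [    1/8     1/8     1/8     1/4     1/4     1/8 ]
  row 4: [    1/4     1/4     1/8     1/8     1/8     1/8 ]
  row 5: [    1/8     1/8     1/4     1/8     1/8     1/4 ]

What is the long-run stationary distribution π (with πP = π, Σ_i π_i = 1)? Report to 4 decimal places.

Balance equations π_j = Σ_i π_i·P[i][j]:
  π_0 = 1/8·π_0 + 1/4·π_1 + 3/8·π_2 + 1/8·π_3 + 1/4·π_4 + 1/8·π_5
  π_1 = 1/4·π_0 + 1/8·π_1 + 1/8·π_2 + 1/8·π_3 + 1/4·π_4 + 1/8·π_5
  π_2 = 1/8·π_0 + 1/8·π_1 + 1/8·π_2 + 1/8·π_3 + 1/8·π_4 + 1/4·π_5
  π_3 = 1/4·π_0 + 1/4·π_1 + 1/8·π_2 + 1/4·π_3 + 1/8·π_4 + 1/8·π_5
  π_4 = 1/8·π_0 + 1/8·π_1 + 1/8·π_2 + 1/4·π_3 + 1/8·π_4 + 1/8·π_5
  normalize: π_0 + π_1 + π_2 + π_3 + π_4 + π_5 = 1
Solving the linear system gives exactly π = [821/4095, 691/4095, 1/7, 89/455, 68/455, 1/7].

π = [0.2005, 0.1687, 0.1429, 0.1956, 0.1495, 0.1429]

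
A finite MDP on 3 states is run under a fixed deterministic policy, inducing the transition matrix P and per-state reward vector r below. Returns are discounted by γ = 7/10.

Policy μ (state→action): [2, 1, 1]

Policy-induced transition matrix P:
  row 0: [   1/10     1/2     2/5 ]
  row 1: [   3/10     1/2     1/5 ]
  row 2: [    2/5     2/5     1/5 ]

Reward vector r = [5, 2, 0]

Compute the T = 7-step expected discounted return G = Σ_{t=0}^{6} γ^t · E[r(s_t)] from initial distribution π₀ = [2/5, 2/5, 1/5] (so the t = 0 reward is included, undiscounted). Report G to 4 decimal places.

G = 7.4602

t=0: π = [0.4000, 0.4000, 0.2000], E[r] = 2.8000, γ^t·E[r] = 2.800000, running G = 2.800000
t=1: π = [0.2400, 0.4800, 0.2800], E[r] = 2.1600, γ^t·E[r] = 1.512000, running G = 4.312000
t=2: π = [0.2800, 0.4720, 0.2480], E[r] = 2.3440, γ^t·E[r] = 1.148560, running G = 5.460560
t=3: π = [0.2688, 0.4752, 0.2560], E[r] = 2.2944, γ^t·E[r] = 0.786979, running G = 6.247539
t=4: π = [0.2718, 0.4744, 0.2538], E[r] = 2.3080, γ^t·E[r] = 0.554151, running G = 6.801690
t=5: π = [0.2710, 0.4746, 0.2544], E[r] = 2.3043, γ^t·E[r] = 0.387282, running G = 7.188972
t=6: π = [0.2712, 0.4746, 0.2542], E[r] = 2.3053, γ^t·E[r] = 0.271217, running G = 7.460188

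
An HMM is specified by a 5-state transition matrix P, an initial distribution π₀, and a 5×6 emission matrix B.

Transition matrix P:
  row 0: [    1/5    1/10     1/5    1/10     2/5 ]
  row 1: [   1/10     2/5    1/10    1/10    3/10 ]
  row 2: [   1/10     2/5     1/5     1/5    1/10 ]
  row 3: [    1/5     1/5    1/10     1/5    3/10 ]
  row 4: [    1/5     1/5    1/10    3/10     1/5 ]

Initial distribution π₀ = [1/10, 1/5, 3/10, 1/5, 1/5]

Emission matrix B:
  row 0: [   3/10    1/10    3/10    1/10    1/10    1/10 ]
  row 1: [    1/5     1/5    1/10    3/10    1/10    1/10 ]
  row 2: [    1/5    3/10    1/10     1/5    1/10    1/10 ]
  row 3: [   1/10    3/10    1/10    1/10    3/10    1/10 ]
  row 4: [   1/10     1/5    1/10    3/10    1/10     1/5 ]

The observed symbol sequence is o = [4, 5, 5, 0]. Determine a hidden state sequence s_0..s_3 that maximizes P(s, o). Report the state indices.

t=0: δ = [1.000e-02, 2.000e-02, 3.000e-02, 6.000e-02, 2.000e-02]  (obs o_0=4)
t=1: δ = [1.200e-03, 1.200e-03, 6.000e-04, 1.200e-03, 3.600e-03]  ψ = [3, 2, 2, 3, 3]  (obs o_1=5)
t=2: δ = [7.200e-05, 7.200e-05, 3.600e-05, 1.080e-04, 1.440e-04]  ψ = [4, 4, 4, 4, 4]  (obs o_2=5)
t=3: δ = [8.640e-06, 5.760e-06, 2.880e-06, 4.320e-06, 3.240e-06]  ψ = [4, 1, 0, 4, 3]  (obs o_3=0)
backtrack: best end state = 0; path = [3, 4, 4, 0]

path = [3, 4, 4, 0]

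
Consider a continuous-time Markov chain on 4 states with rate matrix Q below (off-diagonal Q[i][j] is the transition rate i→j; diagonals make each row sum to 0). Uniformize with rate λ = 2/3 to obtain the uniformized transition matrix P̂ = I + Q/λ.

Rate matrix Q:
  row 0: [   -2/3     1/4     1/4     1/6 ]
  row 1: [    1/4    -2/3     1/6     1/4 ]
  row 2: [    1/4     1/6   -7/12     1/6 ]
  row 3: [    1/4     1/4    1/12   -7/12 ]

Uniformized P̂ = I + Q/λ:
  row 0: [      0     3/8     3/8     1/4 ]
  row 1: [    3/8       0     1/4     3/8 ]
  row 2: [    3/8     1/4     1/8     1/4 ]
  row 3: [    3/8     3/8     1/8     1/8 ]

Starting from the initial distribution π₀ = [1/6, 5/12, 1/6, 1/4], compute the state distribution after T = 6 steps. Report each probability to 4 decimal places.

π = [0.2724, 0.2528, 0.2248, 0.2500]

t=0: π = [0.1667, 0.4167, 0.1667, 0.2500]
t=1: π = [0.3125, 0.1979, 0.2188, 0.2708]
t=2: π = [0.2578, 0.2734, 0.2279, 0.2409]
t=3: π = [0.2783, 0.2440, 0.2236, 0.2541]
t=4: π = [0.2706, 0.2556, 0.2251, 0.2487]
t=5: π = [0.2735, 0.2510, 0.2246, 0.2509]
t=6: π = [0.2724, 0.2528, 0.2248, 0.2500]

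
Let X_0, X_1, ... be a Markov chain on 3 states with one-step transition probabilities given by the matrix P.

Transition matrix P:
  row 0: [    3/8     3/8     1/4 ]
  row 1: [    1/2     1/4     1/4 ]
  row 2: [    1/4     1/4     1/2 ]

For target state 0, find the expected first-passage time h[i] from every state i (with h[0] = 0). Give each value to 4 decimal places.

First-step conditioning: h[0] = 0; for i ≠ 0, h[i] = 1 + Σ_k P[i][k]·h[k].
  h[1] = 1 + 1/4·h[1] + 1/4·h[2]
  h[2] = 1 + 1/4·h[1] + 1/2·h[2]
Solving the 2×2 linear system over states ≠ 0 gives exactly h = [0, 12/5, 16/5] (h[0] = 0 is the target).

h = [0.0000, 2.4000, 3.2000]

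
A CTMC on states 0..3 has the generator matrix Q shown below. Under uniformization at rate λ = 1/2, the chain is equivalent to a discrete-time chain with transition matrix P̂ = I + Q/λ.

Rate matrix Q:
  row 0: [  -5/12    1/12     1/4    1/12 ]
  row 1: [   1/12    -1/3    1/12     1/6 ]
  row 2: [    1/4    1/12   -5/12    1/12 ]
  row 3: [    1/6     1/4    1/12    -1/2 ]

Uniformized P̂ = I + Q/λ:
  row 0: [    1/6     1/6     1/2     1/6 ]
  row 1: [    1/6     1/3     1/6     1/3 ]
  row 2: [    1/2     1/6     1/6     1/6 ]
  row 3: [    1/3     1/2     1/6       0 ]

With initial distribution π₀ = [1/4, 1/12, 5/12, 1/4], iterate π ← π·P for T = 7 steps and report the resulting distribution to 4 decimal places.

π = [0.2842, 0.2727, 0.2613, 0.1818]

t=0: π = [0.2500, 0.0833, 0.4167, 0.2500]
t=1: π = [0.3472, 0.2639, 0.2500, 0.1389]
t=2: π = [0.2731, 0.2569, 0.2824, 0.1875]
t=3: π = [0.2921, 0.2720, 0.2577, 0.1782]
t=4: π = [0.2823, 0.2714, 0.2640, 0.1823]
t=5: π = [0.2851, 0.2727, 0.2608, 0.1815]
t=6: π = [0.2838, 0.2726, 0.2617, 0.1819]
t=7: π = [0.2842, 0.2727, 0.2613, 0.1818]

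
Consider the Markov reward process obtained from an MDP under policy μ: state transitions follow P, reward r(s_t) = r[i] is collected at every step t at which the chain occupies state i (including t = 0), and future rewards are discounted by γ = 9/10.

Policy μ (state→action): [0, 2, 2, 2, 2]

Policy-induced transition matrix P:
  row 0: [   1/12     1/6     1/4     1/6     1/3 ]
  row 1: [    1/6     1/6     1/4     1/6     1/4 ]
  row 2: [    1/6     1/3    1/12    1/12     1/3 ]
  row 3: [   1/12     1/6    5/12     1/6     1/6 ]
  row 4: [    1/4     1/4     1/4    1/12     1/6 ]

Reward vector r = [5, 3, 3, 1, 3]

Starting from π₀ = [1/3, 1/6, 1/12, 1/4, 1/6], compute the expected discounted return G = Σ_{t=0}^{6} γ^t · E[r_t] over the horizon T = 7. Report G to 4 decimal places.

G = 16.0461

t=0: π = [0.3333, 0.1667, 0.0833, 0.2500, 0.1667], E[r] = 3.1667, γ^t·E[r] = 3.166667, running G = 3.166667
t=1: π = [0.1319, 0.1944, 0.2778, 0.1458, 0.2500], E[r] = 2.9722, γ^t·E[r] = 2.675000, running G = 5.841667
t=2: π = [0.1644, 0.2338, 0.2280, 0.1227, 0.2512], E[r] = 3.0833, γ^t·E[r] = 2.497500, running G = 8.339167
t=3: π = [0.1637, 0.2256, 0.2324, 0.1267, 0.2515], E[r] = 3.0739, γ^t·E[r] = 2.240859, running G = 10.580026
t=4: π = [0.1634, 0.2264, 0.2324, 0.1263, 0.2515], E[r] = 3.0742, γ^t·E[r] = 2.016974, running G = 12.597000
t=5: π = [0.1635, 0.2264, 0.2323, 0.1263, 0.2515], E[r] = 3.0743, γ^t·E[r] = 1.815323, running G = 14.412323
t=6: π = [0.1635, 0.2263, 0.2323, 0.1263, 0.2515], E[r] = 3.0743, γ^t·E[r] = 1.633783, running G = 16.046106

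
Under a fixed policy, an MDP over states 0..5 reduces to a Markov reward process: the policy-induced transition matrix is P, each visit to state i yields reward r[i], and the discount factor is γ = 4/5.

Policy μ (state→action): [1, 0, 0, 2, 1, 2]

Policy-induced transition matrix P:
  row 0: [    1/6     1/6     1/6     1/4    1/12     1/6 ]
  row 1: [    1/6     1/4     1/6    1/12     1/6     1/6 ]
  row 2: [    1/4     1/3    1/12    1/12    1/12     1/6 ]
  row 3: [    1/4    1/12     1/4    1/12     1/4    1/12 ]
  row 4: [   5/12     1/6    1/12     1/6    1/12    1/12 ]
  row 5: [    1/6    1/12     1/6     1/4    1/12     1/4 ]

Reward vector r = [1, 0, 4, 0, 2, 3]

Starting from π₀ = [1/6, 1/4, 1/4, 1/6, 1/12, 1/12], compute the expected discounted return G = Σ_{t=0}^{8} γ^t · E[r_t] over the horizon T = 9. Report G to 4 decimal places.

t=0: π = [0.1667, 0.2500, 0.2500, 0.1667, 0.0833, 0.0833], E[r] = 1.5833, γ^t·E[r] = 1.583333, running G = 1.583333
t=1: π = [0.2222, 0.2083, 0.1528, 0.1319, 0.1319, 0.1528], E[r] = 1.5556, γ^t·E[r] = 1.244444, running G = 2.827778
t=2: π = [0.2234, 0.1858, 0.1539, 0.1568, 0.1227, 0.1574], E[r] = 1.5567, γ^t·E[r] = 0.996296, running G = 3.824074
t=3: π = [0.2232, 0.1816, 0.1567, 0.1570, 0.1250, 0.1565], E[r] = 1.5693, γ^t·E[r] = 0.803506, running G = 4.627580
t=4: π = [0.2240, 0.1818, 0.1563, 0.1570, 0.1246, 0.1562], E[r] = 1.5671, γ^t·E[r] = 0.641877, running G = 5.269457
t=5: π = [0.2239, 0.1818, 0.1563, 0.1571, 0.1247, 0.1562], E[r] = 1.5673, γ^t·E[r] = 0.513557, running G = 5.783014
t=6: π = [0.2240, 0.1818, 0.1563, 0.1571, 0.1247, 0.1562], E[r] = 1.5673, γ^t·E[r] = 0.410847, running G = 6.193861
t=7: π = [0.2240, 0.1818, 0.1563, 0.1571, 0.1247, 0.1562], E[r] = 1.5672, γ^t·E[r] = 0.328675, running G = 6.522536
t=8: π = [0.2240, 0.1818, 0.1563, 0.1571, 0.1247, 0.1562], E[r] = 1.5672, γ^t·E[r] = 0.262941, running G = 6.785476

G = 6.7855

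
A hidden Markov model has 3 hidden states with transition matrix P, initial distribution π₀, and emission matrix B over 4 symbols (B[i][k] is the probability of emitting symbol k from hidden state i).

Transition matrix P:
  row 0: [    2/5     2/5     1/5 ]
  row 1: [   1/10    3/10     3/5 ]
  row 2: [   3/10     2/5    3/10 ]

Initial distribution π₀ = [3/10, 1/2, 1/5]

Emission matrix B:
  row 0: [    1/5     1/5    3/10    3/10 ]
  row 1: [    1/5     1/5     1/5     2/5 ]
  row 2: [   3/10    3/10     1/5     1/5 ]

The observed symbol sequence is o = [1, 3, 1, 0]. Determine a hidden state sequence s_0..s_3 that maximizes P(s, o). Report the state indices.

t=0: δ = [6.000e-02, 1.000e-01, 6.000e-02]  (obs o_0=1)
t=1: δ = [7.200e-03, 1.200e-02, 1.200e-02]  ψ = [0, 1, 1]  (obs o_1=3)
t=2: δ = [7.200e-04, 9.600e-04, 2.160e-03]  ψ = [2, 2, 1]  (obs o_2=1)
t=3: δ = [1.296e-04, 1.728e-04, 1.944e-04]  ψ = [2, 2, 2]  (obs o_3=0)
backtrack: best end state = 2; path = [1, 1, 2, 2]

path = [1, 1, 2, 2]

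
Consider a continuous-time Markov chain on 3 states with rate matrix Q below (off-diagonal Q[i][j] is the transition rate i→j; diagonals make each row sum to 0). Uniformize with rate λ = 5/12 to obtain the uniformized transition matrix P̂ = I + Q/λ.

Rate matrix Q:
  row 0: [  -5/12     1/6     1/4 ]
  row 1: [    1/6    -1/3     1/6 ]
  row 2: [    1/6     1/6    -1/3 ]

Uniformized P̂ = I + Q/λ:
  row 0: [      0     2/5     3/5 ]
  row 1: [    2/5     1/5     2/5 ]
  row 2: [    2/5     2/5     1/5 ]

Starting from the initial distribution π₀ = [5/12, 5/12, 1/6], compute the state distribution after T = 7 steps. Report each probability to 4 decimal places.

t=0: π = [0.4167, 0.4167, 0.1667]
t=1: π = [0.2333, 0.3167, 0.4500]
t=2: π = [0.3067, 0.3367, 0.3567]
t=3: π = [0.2773, 0.3327, 0.3900]
t=4: π = [0.2891, 0.3335, 0.3775]
t=5: π = [0.2844, 0.3333, 0.3823]
t=6: π = [0.2863, 0.3333, 0.3804]
t=7: π = [0.2855, 0.3333, 0.3812]

π = [0.2855, 0.3333, 0.3812]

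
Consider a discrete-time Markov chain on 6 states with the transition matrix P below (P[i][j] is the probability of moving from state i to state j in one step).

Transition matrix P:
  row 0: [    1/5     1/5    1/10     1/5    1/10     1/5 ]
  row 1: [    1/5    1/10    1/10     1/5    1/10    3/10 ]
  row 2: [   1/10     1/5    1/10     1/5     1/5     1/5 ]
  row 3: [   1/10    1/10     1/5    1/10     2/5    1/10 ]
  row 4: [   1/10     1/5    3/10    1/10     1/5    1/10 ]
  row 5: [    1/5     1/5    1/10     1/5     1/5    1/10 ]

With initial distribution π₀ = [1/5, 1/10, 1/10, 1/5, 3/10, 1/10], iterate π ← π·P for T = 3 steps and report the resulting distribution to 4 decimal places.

π = [0.1480, 0.1668, 0.1562, 0.1637, 0.2014, 0.1639]

t=0: π = [0.2000, 0.1000, 0.1000, 0.2000, 0.3000, 0.1000]
t=1: π = [0.1400, 0.1700, 0.1800, 0.1500, 0.2100, 0.1500]
t=2: π = [0.1460, 0.1680, 0.1570, 0.1640, 0.1990, 0.1660]
t=3: π = [0.1480, 0.1668, 0.1562, 0.1637, 0.2014, 0.1639]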